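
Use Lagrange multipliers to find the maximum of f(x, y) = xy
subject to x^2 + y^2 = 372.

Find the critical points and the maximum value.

Lagrange conditions: y = 2*lambda*x and x = 2*lambda*y
If x = 0 then y = 0, violating the constraint, so x, y != 0.
Dividing: y/x = x/y => x^2 = y^2 => y = x or y = -x
Constraint: 2x^2 = 372 => x^2 = 186 => x = +/-sqrt(186)
Critical points: (sqrt(186), sqrt(186)), (-sqrt(186), -sqrt(186)), (sqrt(186), -sqrt(186)), (-sqrt(186), sqrt(186))
  y = x:  xy = x^2 = 186  at (sqrt(186), sqrt(186)) and (-sqrt(186), -sqrt(186))
  y = -x: xy = -x^2 = -186 at (sqrt(186), -sqrt(186)) and (-sqrt(186), sqrt(186))
Maximum xy = 186 at (sqrt(186), sqrt(186)) and (-sqrt(186), -sqrt(186))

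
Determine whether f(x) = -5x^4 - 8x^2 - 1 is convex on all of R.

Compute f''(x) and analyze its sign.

f(x) = -5x^4 - 8x^2 - 1
f'(x) = -20x^3 + -16x
f''(x) = -60x^2 + -16
f''(x) = -60x^2 + -16 <= -16 < 0 for all x
Therefore, f is concave on R.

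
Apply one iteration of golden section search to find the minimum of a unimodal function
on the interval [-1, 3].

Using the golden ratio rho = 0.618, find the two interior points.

Golden section search on [-1, 3].
Golden ratio rho = 0.618 (approx).
Interior points:
  x_1 = -1 + (1-0.618)*4 = 0.5280
  x_2 = -1 + 0.618*4 = 1.4720
Compare f(x_1) and f(x_2) to determine which subinterval to keep.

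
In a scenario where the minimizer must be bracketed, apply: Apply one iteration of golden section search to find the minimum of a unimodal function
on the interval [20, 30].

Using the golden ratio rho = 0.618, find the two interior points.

Golden section search on [20, 30].
Golden ratio rho = 0.618 (approx).
Interior points:
  x_1 = 20 + (1-0.618)*10 = 23.8200
  x_2 = 20 + 0.618*10 = 26.1800
Compare f(x_1) and f(x_2) to determine which subinterval to keep.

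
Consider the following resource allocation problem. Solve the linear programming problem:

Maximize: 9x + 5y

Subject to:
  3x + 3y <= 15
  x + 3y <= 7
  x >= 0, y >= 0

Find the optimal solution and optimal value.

Feasible vertices: (0, 0), (0, 7/3), (4, 1), (5, 0)
Objective 9x + 5y at each:
  (0, 0): 0
  (0, 7/3): 35/3
  (4, 1): 41
  (5, 0): 45
Maximum is 45 at (5, 0).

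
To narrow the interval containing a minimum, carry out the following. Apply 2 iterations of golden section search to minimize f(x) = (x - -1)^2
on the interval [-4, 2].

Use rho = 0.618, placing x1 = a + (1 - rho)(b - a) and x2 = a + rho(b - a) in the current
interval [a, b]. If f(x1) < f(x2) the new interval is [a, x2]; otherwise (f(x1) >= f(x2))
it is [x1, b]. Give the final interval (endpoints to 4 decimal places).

Golden section search for min of f(x) = (x - -1)^2 on [-4, 2].
Each step: x1 = a + (1 - rho)(b - a), x2 = a + rho(b - a); if f(x1) < f(x2) keep [a, x2], otherwise keep [x1, b].
Step 1: [-4.0000, 2.0000], x1=-1.7080 (f=0.5013), x2=-0.2920 (f=0.5013); f(x1) = f(x2) (tie, not '<') => keep [-1.7080, 2.0000]
Step 2: [-1.7080, 2.0000], x1=-0.2915 (f=0.5019), x2=0.5835 (f=2.5076); f(x1) < f(x2) => keep [-1.7080, 0.5835]
Final interval: [-1.7080, 0.5835]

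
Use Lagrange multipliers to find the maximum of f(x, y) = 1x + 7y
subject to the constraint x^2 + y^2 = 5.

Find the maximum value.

Set up Lagrange conditions: grad f = lambda * grad g
  1 = 2*lambda*x
  7 = 2*lambda*y
From these: x/y = 1/7, so x = 1t, y = 7t for some t.
Substitute into constraint: (1t)^2 + (7t)^2 = 5
  t^2 * 50 = 5
  t = sqrt(5/50)
Maximum = 1*x + 7*y = (1^2 + 7^2)*t = 50 * sqrt(5/50) = sqrt(250)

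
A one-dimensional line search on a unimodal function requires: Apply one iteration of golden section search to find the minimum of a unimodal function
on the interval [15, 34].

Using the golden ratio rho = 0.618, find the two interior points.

Golden section search on [15, 34].
Golden ratio rho = 0.618 (approx).
Interior points:
  x_1 = 15 + (1-0.618)*19 = 22.2580
  x_2 = 15 + 0.618*19 = 26.7420
Compare f(x_1) and f(x_2) to determine which subinterval to keep.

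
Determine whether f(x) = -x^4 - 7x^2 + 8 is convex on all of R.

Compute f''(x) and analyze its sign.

f(x) = -x^4 - 7x^2 + 8
f'(x) = -4x^3 + -14x
f''(x) = -12x^2 + -14
f''(x) = -12x^2 + -14 <= -14 < 0 for all x
Therefore, f is concave on R.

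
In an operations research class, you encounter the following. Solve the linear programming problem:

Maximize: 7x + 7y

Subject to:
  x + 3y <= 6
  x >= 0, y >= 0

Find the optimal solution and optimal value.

The feasible region has vertices at [(0, 0), (6, 0), (0, 2)].
Checking objective 7x + 7y at each vertex:
  (0, 0): 7*0 + 7*0 = 0
  (6, 0): 7*6 + 7*0 = 42
  (0, 2): 7*0 + 7*2 = 14
Maximum is 42 at (6, 0).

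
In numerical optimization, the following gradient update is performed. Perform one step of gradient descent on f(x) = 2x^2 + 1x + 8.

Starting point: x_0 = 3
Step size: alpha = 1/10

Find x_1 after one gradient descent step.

f(x) = 2x^2 + 1x + 8
f'(x) = 4x + 1
f'(3) = 4*3 + (1) = 13
x_1 = x_0 - alpha * f'(x_0) = 3 - 1/10 * 13 = 17/10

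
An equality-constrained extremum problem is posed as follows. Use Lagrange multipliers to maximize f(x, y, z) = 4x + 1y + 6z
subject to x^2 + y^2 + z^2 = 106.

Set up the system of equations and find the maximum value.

Lagrange conditions: 4 = 2*lambda*x, 1 = 2*lambda*y, 6 = 2*lambda*z
So x:4 = y:1 = z:6, i.e. x = 4t, y = 1t, z = 6t
Constraint: t^2*(4^2 + 1^2 + 6^2) = 106
  t^2 * 53 = 106  =>  t = sqrt(2)
Maximum = 4*4t + 1*1t + 6*6t = 53*sqrt(2) = sqrt(5618)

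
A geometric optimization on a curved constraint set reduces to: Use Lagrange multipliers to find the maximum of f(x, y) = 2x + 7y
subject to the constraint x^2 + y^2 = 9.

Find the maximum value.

Set up Lagrange conditions: grad f = lambda * grad g
  2 = 2*lambda*x
  7 = 2*lambda*y
From these: x/y = 2/7, so x = 2t, y = 7t for some t.
Substitute into constraint: (2t)^2 + (7t)^2 = 9
  t^2 * 53 = 9
  t = sqrt(9/53)
Maximum = 2*x + 7*y = (2^2 + 7^2)*t = 53 * sqrt(9/53) = sqrt(477)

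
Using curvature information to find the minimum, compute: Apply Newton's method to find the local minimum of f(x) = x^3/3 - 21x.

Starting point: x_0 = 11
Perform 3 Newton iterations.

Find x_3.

f(x) = x^3/3 - 21x
f'(x) = x^2 - 21, f''(x) = 2x
Newton update: x_{n+1} = x_n - (x_n^2 - 21)/(2*x_n)
Step 1: x_0 = 11, f'=100, f''=22, x_1 = 71/11
Step 2: x_1 = 71/11, f'=2500/121, f''=142/11, x_2 = 3791/781
Step 3: x_2 = 3791/781, f'=1562500/609961, f''=7582/781, x_3 = 13590431/2960771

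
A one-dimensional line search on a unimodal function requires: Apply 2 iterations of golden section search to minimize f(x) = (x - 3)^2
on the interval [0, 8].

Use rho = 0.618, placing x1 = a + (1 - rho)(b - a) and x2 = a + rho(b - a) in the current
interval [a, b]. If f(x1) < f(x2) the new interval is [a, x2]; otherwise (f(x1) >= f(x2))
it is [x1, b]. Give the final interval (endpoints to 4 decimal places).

Golden section search for min of f(x) = (x - 3)^2 on [0, 8].
Each step: x1 = a + (1 - rho)(b - a), x2 = a + rho(b - a); if f(x1) < f(x2) keep [a, x2], otherwise keep [x1, b].
Step 1: [0.0000, 8.0000], x1=3.0560 (f=0.0031), x2=4.9440 (f=3.7791); f(x1) < f(x2) => keep [0.0000, 4.9440]
Step 2: [0.0000, 4.9440], x1=1.8886 (f=1.2352), x2=3.0554 (f=0.0031); f(x1) > f(x2) => keep [1.8886, 4.9440]
Final interval: [1.8886, 4.9440]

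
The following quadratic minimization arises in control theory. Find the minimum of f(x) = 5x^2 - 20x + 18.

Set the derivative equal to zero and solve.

f(x) = 5x^2 - 20x + 18
f'(x) = 10x + (-20) = 0
x = 20/10 = 2
f(2) = -2
Since f''(x) = 10 > 0, this is a minimum.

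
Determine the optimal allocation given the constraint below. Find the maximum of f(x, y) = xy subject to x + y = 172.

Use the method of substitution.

Substitute y = 172 - x into f(x,y) = xy:
g(x) = x(172 - x) = 172x - x^2
g'(x) = 172 - 2x = 0  =>  x = 86
y = 172 - 86 = 86
Maximum value = 86 * 86 = 7396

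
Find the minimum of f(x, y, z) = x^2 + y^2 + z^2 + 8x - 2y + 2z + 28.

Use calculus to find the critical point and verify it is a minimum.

f(x,y,z) = x^2 + y^2 + z^2 + 8x - 2y + 2z + 28
df/dx = 2x + (8) = 0 => x = -4
df/dy = 2y + (-2) = 0 => y = 1
df/dz = 2z + (2) = 0 => z = -1
f(-4,1,-1) = 1*(-4)^2 + 1*(1)^2 + 1*(-1)^2 + 8*(-4) + -2*(1) + 2*(-1) + 28 = 10
Hessian is diagonal with entries 2, 2, 2 > 0, confirmed minimum.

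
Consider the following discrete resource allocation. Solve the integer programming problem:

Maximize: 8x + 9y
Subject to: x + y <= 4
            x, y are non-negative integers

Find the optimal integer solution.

Objective: 8x + 9y, constraint: x + y <= 4
Coefficient of y is 9 > coefficient of x is 8, so allocate the entire budget to y.
Optimal: x = 0, y = 4, value = 36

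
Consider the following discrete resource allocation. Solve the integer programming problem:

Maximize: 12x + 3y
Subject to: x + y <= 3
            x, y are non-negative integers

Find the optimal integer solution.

Objective: 12x + 3y, constraint: x + y <= 3
Coefficient of x is 12 >= coefficient of y is 3, so allocate the entire budget to x.
Optimal: x = 3, y = 0, value = 36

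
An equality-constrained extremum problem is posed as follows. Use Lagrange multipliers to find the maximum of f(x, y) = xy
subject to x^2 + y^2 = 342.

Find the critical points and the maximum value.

Lagrange conditions: y = 2*lambda*x and x = 2*lambda*y
If x = 0 then y = 0, violating the constraint, so x, y != 0.
Dividing: y/x = x/y => x^2 = y^2 => y = x or y = -x
Constraint: 2x^2 = 342 => x^2 = 171 => x = +/-sqrt(171)
Critical points: (sqrt(171), sqrt(171)), (-sqrt(171), -sqrt(171)), (sqrt(171), -sqrt(171)), (-sqrt(171), sqrt(171))
  y = x:  xy = x^2 = 171  at (sqrt(171), sqrt(171)) and (-sqrt(171), -sqrt(171))
  y = -x: xy = -x^2 = -171 at (sqrt(171), -sqrt(171)) and (-sqrt(171), sqrt(171))
Maximum xy = 171 at (sqrt(171), sqrt(171)) and (-sqrt(171), -sqrt(171))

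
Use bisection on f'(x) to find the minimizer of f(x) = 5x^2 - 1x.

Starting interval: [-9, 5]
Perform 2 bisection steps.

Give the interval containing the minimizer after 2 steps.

Finding critical point of f(x) = 5x^2 - 1x using bisection on f'(x) = 10x + -1.
f'(x) = 0 when x = 1/10.
Starting interval: [-9, 5]
Step 1: mid = -2, f'(mid) = -21, new interval = [-2, 5]
Step 2: mid = 3/2, f'(mid) = 14, new interval = [-2, 3/2]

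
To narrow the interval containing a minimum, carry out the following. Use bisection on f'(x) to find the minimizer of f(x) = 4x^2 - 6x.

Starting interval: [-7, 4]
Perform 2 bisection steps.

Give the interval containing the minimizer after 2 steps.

Finding critical point of f(x) = 4x^2 - 6x using bisection on f'(x) = 8x + -6.
f'(x) = 0 when x = 3/4.
Starting interval: [-7, 4]
Step 1: mid = -3/2, f'(mid) = -18, new interval = [-3/2, 4]
Step 2: mid = 5/4, f'(mid) = 4, new interval = [-3/2, 5/4]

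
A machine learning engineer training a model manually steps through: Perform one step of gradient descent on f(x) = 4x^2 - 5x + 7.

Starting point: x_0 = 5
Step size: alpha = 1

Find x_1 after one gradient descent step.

f(x) = 4x^2 - 5x + 7
f'(x) = 8x - 5
f'(5) = 8*5 + (-5) = 35
x_1 = x_0 - alpha * f'(x_0) = 5 - 1 * 35 = -30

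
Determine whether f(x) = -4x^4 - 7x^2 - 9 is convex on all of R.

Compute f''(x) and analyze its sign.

f(x) = -4x^4 - 7x^2 - 9
f'(x) = -16x^3 + -14x
f''(x) = -48x^2 + -14
f''(x) = -48x^2 + -14 <= -14 < 0 for all x
Therefore, f is concave on R.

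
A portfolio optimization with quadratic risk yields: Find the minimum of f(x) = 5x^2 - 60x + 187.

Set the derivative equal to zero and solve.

f(x) = 5x^2 - 60x + 187
f'(x) = 10x + (-60) = 0
x = 60/10 = 6
f(6) = 7
Since f''(x) = 10 > 0, this is a minimum.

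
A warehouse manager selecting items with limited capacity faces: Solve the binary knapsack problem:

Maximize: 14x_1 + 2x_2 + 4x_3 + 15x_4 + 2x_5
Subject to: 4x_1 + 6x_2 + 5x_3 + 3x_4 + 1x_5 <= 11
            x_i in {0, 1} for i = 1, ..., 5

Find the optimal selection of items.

Items: item 1 (v=14, w=4), item 2 (v=2, w=6), item 3 (v=4, w=5), item 4 (v=15, w=3), item 5 (v=2, w=1)
Capacity: 11
Checking all 32 subsets (w = total weight, v = total value):
  {}: w = 0, v = 0
  {1}: w = 4, v = 14
  {2}: w = 6, v = 2
  {3}: w = 5, v = 4
  {4}: w = 3, v = 15
  {5}: w = 1, v = 2
  {1, 2}: w = 10, v = 16
  {1, 3}: w = 9, v = 18
  {1, 4}: w = 7, v = 29
  {1, 5}: w = 5, v = 16
  {2, 3}: w = 11, v = 6
  {2, 4}: w = 9, v = 17
  {2, 5}: w = 7, v = 4
  {3, 4}: w = 8, v = 19
  {3, 5}: w = 6, v = 6
  {4, 5}: w = 4, v = 17
  {1, 2, 3}: w = 15 > 11, infeasible
  {1, 2, 4}: w = 13 > 11, infeasible
  {1, 2, 5}: w = 11, v = 18
  {1, 3, 4}: w = 12 > 11, infeasible
  {1, 3, 5}: w = 10, v = 20
  {1, 4, 5}: w = 8, v = 31
  {2, 3, 4}: w = 14 > 11, infeasible
  {2, 3, 5}: w = 12 > 11, infeasible
  {2, 4, 5}: w = 10, v = 19
  {3, 4, 5}: w = 9, v = 21
  {1, 2, 3, 4}: w = 18 > 11, infeasible
  {1, 2, 3, 5}: w = 16 > 11, infeasible
  {1, 2, 4, 5}: w = 14 > 11, infeasible
  {1, 3, 4, 5}: w = 13 > 11, infeasible
  {2, 3, 4, 5}: w = 15 > 11, infeasible
  {1, 2, 3, 4, 5}: w = 19 > 11, infeasible
Best feasible subset: items [1, 4, 5]
Total weight: 8 <= 11, total value: 31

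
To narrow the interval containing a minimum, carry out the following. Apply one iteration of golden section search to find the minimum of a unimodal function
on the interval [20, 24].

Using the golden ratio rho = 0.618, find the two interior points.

Golden section search on [20, 24].
Golden ratio rho = 0.618 (approx).
Interior points:
  x_1 = 20 + (1-0.618)*4 = 21.5280
  x_2 = 20 + 0.618*4 = 22.4720
Compare f(x_1) and f(x_2) to determine which subinterval to keep.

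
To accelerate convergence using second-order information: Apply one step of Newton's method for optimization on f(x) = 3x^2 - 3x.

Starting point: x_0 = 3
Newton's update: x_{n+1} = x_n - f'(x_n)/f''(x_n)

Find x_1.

f(x) = 3x^2 - 3x
f'(x) = 6x + (-3), f''(x) = 6
Newton step: x_1 = x_0 - f'(x_0)/f''(x_0)
f'(3) = 15
x_1 = 3 - 15/6 = 1/2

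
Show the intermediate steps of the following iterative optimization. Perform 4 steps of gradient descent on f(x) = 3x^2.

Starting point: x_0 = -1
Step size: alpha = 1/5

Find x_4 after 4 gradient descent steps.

f(x) = 3x^2, f'(x) = 6x + (0)
Step 1: f'(-1) = -6, x_1 = -1 - 1/5 * -6 = 1/5
Step 2: f'(1/5) = 6/5, x_2 = 1/5 - 1/5 * 6/5 = -1/25
Step 3: f'(-1/25) = -6/25, x_3 = -1/25 - 1/5 * -6/25 = 1/125
Step 4: f'(1/125) = 6/125, x_4 = 1/125 - 1/5 * 6/125 = -1/625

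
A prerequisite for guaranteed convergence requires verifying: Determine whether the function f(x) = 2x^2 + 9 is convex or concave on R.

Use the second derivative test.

f(x) = 2x^2 + 9
f'(x) = 4x + 0
f''(x) = 4
Since f''(x) = 4 > 0 for all x, f is convex on R.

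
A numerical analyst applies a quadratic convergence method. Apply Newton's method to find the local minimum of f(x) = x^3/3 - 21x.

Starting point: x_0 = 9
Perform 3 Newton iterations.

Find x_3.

f(x) = x^3/3 - 21x
f'(x) = x^2 - 21, f''(x) = 2x
Newton update: x_{n+1} = x_n - (x_n^2 - 21)/(2*x_n)
Step 1: x_0 = 9, f'=60, f''=18, x_1 = 17/3
Step 2: x_1 = 17/3, f'=100/9, f''=34/3, x_2 = 239/51
Step 3: x_2 = 239/51, f'=2500/2601, f''=478/51, x_3 = 55871/12189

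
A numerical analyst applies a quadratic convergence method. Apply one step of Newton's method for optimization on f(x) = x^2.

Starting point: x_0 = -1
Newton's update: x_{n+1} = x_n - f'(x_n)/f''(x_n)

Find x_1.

f(x) = x^2
f'(x) = 2x + (0), f''(x) = 2
Newton step: x_1 = x_0 - f'(x_0)/f''(x_0)
f'(-1) = -2
x_1 = -1 - -2/2 = 0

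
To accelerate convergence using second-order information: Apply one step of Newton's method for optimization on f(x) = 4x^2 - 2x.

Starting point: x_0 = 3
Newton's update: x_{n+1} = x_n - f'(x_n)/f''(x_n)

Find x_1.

f(x) = 4x^2 - 2x
f'(x) = 8x + (-2), f''(x) = 8
Newton step: x_1 = x_0 - f'(x_0)/f''(x_0)
f'(3) = 22
x_1 = 3 - 22/8 = 1/4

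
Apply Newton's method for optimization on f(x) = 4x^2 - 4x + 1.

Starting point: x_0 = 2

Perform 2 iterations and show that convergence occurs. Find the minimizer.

f(x) = 4x^2 - 4x + 1, f'(x) = 8x + (-4), f''(x) = 8
Step 1: f'(2) = 12, x_1 = 2 - 12/8 = 1/2
Step 2: f'(1/2) = 0, x_2 = 1/2 (converged)
Newton's method converges in 1 step for quadratics.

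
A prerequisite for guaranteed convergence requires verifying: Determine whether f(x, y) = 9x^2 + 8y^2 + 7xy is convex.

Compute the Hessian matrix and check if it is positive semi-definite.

f(x,y) = 9x^2 + 8y^2 + 7xy
Hessian H = [[18, 7], [7, 16]]
trace(H) = 34, det(H) = 239
Eigenvalues: (34 +/- sqrt(200)) / 2 = 24.07, 9.929
Since both eigenvalues > 0, f is convex.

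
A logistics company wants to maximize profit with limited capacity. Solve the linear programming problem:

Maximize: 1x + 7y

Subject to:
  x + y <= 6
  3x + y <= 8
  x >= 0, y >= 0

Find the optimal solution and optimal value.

Feasible vertices: (0, 0), (0, 6), (1, 5), (8/3, 0)
Objective 1x + 7y at each:
  (0, 0): 0
  (0, 6): 42
  (1, 5): 36
  (8/3, 0): 8/3
Maximum is 42 at (0, 6).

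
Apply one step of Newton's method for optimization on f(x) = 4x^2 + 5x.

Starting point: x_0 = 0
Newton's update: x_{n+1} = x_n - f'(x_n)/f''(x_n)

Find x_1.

f(x) = 4x^2 + 5x
f'(x) = 8x + (5), f''(x) = 8
Newton step: x_1 = x_0 - f'(x_0)/f''(x_0)
f'(0) = 5
x_1 = 0 - 5/8 = -5/8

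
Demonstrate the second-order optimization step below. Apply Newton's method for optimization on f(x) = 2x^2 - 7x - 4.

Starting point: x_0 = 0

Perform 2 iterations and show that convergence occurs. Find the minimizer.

f(x) = 2x^2 - 7x - 4, f'(x) = 4x + (-7), f''(x) = 4
Step 1: f'(0) = -7, x_1 = 0 - -7/4 = 7/4
Step 2: f'(7/4) = 0, x_2 = 7/4 (converged)
Newton's method converges in 1 step for quadratics.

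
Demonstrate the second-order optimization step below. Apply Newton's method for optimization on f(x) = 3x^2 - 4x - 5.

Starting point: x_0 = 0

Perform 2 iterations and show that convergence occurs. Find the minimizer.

f(x) = 3x^2 - 4x - 5, f'(x) = 6x + (-4), f''(x) = 6
Step 1: f'(0) = -4, x_1 = 0 - -4/6 = 2/3
Step 2: f'(2/3) = 0, x_2 = 2/3 (converged)
Newton's method converges in 1 step for quadratics.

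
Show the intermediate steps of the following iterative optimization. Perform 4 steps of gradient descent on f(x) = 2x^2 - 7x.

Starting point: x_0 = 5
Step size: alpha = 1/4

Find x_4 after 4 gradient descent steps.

f(x) = 2x^2 - 7x, f'(x) = 4x + (-7)
Step 1: f'(5) = 13, x_1 = 5 - 1/4 * 13 = 7/4
Step 2: f'(7/4) = 0, x_2 = 7/4 - 1/4 * 0 = 7/4
Step 3: f'(7/4) = 0, x_3 = 7/4 - 1/4 * 0 = 7/4
Step 4: f'(7/4) = 0, x_4 = 7/4 - 1/4 * 0 = 7/4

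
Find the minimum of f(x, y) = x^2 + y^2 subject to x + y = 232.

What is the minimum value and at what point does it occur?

Substitute y = 232 - x into f(x,y) = x^2 + y^2:
g(x) = x^2 + (232 - x)^2 = 2x^2 - 464x + 53824
g'(x) = 4x - 464 = 0  =>  x = 116
y = 232 - 116 = 116
Minimum value = 116^2 + 116^2 = 26912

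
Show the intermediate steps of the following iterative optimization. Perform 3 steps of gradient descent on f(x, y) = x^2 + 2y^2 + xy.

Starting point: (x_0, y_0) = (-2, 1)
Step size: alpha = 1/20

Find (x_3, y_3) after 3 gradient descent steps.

f(x,y) = x^2 + 2y^2 + xy
grad_x = 2x + 1y, grad_y = 4y + 1x
Step 1: grad = (-3, 2), (-37/20, 9/10)
Step 2: grad = (-14/5, 7/4), (-171/100, 13/16)
Step 3: grad = (-1043/400, 77/50), (-12637/8000, 1471/2000)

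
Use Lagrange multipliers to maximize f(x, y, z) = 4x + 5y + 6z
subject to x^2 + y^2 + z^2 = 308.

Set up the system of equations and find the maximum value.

Lagrange conditions: 4 = 2*lambda*x, 5 = 2*lambda*y, 6 = 2*lambda*z
So x:4 = y:5 = z:6, i.e. x = 4t, y = 5t, z = 6t
Constraint: t^2*(4^2 + 5^2 + 6^2) = 308
  t^2 * 77 = 308  =>  t = sqrt(4)
Maximum = 4*4t + 5*5t + 6*6t = 77*sqrt(4) = 154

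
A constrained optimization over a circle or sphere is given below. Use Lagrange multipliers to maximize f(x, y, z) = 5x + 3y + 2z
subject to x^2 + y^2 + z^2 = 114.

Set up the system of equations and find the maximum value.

Lagrange conditions: 5 = 2*lambda*x, 3 = 2*lambda*y, 2 = 2*lambda*z
So x:5 = y:3 = z:2, i.e. x = 5t, y = 3t, z = 2t
Constraint: t^2*(5^2 + 3^2 + 2^2) = 114
  t^2 * 38 = 114  =>  t = sqrt(3)
Maximum = 5*5t + 3*3t + 2*2t = 38*sqrt(3) = sqrt(4332)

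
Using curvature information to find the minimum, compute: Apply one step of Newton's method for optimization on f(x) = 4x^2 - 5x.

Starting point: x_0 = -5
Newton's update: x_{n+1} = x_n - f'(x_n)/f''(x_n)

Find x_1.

f(x) = 4x^2 - 5x
f'(x) = 8x + (-5), f''(x) = 8
Newton step: x_1 = x_0 - f'(x_0)/f''(x_0)
f'(-5) = -45
x_1 = -5 - -45/8 = 5/8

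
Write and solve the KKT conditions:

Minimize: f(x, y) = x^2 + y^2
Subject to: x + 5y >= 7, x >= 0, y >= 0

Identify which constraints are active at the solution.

KKT conditions for min x^2 + y^2 s.t. 1x + 5y >= 7, x >= 0, y >= 0:
Stationarity: 2x = mu*1 + mu_x, 2y = mu*5 + mu_y, with mu, mu_x, mu_y >= 0
Complementary slackness: mu*(x + 5y - 7) = 0, mu_x*x = 0, mu_y*y = 0
(0, 0) is infeasible (1*0 + 5*0 < 7), so if mu = 0 stationarity would force x = mu_x/2 >= 0, y = mu_y/2 >= 0 with mu_x*x = mu_y*y = 0, i.e. x = y = 0: contradiction. Hence mu > 0 and x + 5y = 7 is active.
Try x > 0, y > 0 (so mu_x = mu_y = 0): x = 1*mu/2, y = 5*mu/2
Substitute: 1*(1*mu/2) + 5*(5*mu/2) = 7
  mu*26/2 = 7 => mu = 7/13
x* = 7/26 > 0, y* = 35/26 > 0, consistent with mu_x = mu_y = 0.
f is convex and the constraints are linear, so this KKT point is the global minimum.
f* = 49/26
Active constraints: x + 5y >= 7 (holds with equality, mu = 7/13 > 0); x >= 0 and y >= 0 are inactive (mu_x = mu_y = 0).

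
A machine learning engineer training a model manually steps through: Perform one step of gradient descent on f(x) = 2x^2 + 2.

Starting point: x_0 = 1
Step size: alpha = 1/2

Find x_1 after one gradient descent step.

f(x) = 2x^2 + 2
f'(x) = 4x + 0
f'(1) = 4*1 + (0) = 4
x_1 = x_0 - alpha * f'(x_0) = 1 - 1/2 * 4 = -1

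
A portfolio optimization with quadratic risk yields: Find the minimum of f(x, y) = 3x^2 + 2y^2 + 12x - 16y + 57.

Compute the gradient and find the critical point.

f(x,y) = 3x^2 + 2y^2 + 12x - 16y + 57
df/dx = 6x + (12) = 0  =>  x = -2
df/dy = 4y + (-16) = 0  =>  y = 4
f(-2, 4) = 3*(-2)^2 + 2*(4)^2 + 12*(-2) + -16*(4) + 57 = 13
Hessian is diagonal with entries 6, 4 > 0, so this is a minimum.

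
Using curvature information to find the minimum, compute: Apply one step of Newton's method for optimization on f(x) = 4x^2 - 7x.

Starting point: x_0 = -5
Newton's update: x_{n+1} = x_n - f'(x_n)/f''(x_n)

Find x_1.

f(x) = 4x^2 - 7x
f'(x) = 8x + (-7), f''(x) = 8
Newton step: x_1 = x_0 - f'(x_0)/f''(x_0)
f'(-5) = -47
x_1 = -5 - -47/8 = 7/8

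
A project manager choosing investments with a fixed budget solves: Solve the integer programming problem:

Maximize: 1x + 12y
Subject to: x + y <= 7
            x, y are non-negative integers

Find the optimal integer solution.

Objective: 1x + 12y, constraint: x + y <= 7
Coefficient of y is 12 > coefficient of x is 1, so allocate the entire budget to y.
Optimal: x = 0, y = 7, value = 84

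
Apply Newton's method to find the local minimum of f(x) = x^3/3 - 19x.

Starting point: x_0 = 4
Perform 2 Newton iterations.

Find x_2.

f(x) = x^3/3 - 19x
f'(x) = x^2 - 19, f''(x) = 2x
Newton update: x_{n+1} = x_n - (x_n^2 - 19)/(2*x_n)
Step 1: x_0 = 4, f'=-3, f''=8, x_1 = 35/8
Step 2: x_1 = 35/8, f'=9/64, f''=35/4, x_2 = 2441/560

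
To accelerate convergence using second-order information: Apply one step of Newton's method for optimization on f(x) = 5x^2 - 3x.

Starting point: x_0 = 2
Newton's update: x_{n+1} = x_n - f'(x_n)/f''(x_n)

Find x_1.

f(x) = 5x^2 - 3x
f'(x) = 10x + (-3), f''(x) = 10
Newton step: x_1 = x_0 - f'(x_0)/f''(x_0)
f'(2) = 17
x_1 = 2 - 17/10 = 3/10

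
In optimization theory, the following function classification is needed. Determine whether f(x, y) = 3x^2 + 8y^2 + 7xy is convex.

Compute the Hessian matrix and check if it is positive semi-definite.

f(x,y) = 3x^2 + 8y^2 + 7xy
Hessian H = [[6, 7], [7, 16]]
trace(H) = 22, det(H) = 47
Eigenvalues: (22 +/- sqrt(296)) / 2 = 19.6, 2.398
Since both eigenvalues > 0, f is convex.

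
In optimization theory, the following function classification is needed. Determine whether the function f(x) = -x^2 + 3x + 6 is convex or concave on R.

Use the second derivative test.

f(x) = -x^2 + 3x + 6
f'(x) = -2x + 3
f''(x) = -2
Since f''(x) = -2 < 0 for all x, f is concave on R.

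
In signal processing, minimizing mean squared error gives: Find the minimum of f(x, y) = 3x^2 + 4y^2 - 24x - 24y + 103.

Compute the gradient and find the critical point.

f(x,y) = 3x^2 + 4y^2 - 24x - 24y + 103
df/dx = 6x + (-24) = 0  =>  x = 4
df/dy = 8y + (-24) = 0  =>  y = 3
f(4, 3) = 3*(4)^2 + 4*(3)^2 + -24*(4) + -24*(3) + 103 = 19
Hessian is diagonal with entries 6, 8 > 0, so this is a minimum.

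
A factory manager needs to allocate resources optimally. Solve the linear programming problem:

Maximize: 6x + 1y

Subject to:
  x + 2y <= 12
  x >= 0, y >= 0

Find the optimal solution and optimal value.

The feasible region has vertices at [(0, 0), (12, 0), (0, 6)].
Checking objective 6x + 1y at each vertex:
  (0, 0): 6*0 + 1*0 = 0
  (12, 0): 6*12 + 1*0 = 72
  (0, 6): 6*0 + 1*6 = 6
Maximum is 72 at (12, 0).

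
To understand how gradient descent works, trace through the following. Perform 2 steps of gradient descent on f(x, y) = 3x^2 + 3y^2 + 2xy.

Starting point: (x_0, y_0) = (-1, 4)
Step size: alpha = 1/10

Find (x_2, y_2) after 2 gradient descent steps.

f(x,y) = 3x^2 + 3y^2 + 2xy
grad_x = 6x + 2y, grad_y = 6y + 2x
Step 1: grad = (2, 22), (-6/5, 9/5)
Step 2: grad = (-18/5, 42/5), (-21/25, 24/25)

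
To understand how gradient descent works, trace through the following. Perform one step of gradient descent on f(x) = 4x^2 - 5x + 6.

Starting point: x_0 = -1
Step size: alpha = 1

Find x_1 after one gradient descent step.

f(x) = 4x^2 - 5x + 6
f'(x) = 8x - 5
f'(-1) = 8*-1 + (-5) = -13
x_1 = x_0 - alpha * f'(x_0) = -1 - 1 * -13 = 12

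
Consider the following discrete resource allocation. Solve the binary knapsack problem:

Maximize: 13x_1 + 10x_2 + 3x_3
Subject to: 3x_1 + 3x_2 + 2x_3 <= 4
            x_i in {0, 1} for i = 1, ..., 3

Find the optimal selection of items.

Items: item 1 (v=13, w=3), item 2 (v=10, w=3), item 3 (v=3, w=2)
Capacity: 4
Checking all 8 subsets (w = total weight, v = total value):
  {}: w = 0, v = 0
  {1}: w = 3, v = 13
  {2}: w = 3, v = 10
  {3}: w = 2, v = 3
  {1, 2}: w = 6 > 4, infeasible
  {1, 3}: w = 5 > 4, infeasible
  {2, 3}: w = 5 > 4, infeasible
  {1, 2, 3}: w = 8 > 4, infeasible
Best feasible subset: items [1]
Total weight: 3 <= 4, total value: 13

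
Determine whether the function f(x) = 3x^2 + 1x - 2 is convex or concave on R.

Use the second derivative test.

f(x) = 3x^2 + 1x - 2
f'(x) = 6x + 1
f''(x) = 6
Since f''(x) = 6 > 0 for all x, f is convex on R.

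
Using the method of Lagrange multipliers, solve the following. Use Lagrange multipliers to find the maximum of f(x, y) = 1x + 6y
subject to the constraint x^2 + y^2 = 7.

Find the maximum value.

Set up Lagrange conditions: grad f = lambda * grad g
  1 = 2*lambda*x
  6 = 2*lambda*y
From these: x/y = 1/6, so x = 1t, y = 6t for some t.
Substitute into constraint: (1t)^2 + (6t)^2 = 7
  t^2 * 37 = 7
  t = sqrt(7/37)
Maximum = 1*x + 6*y = (1^2 + 6^2)*t = 37 * sqrt(7/37) = sqrt(259)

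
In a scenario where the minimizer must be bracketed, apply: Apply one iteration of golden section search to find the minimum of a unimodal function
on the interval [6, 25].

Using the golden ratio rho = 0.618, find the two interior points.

Golden section search on [6, 25].
Golden ratio rho = 0.618 (approx).
Interior points:
  x_1 = 6 + (1-0.618)*19 = 13.2580
  x_2 = 6 + 0.618*19 = 17.7420
Compare f(x_1) and f(x_2) to determine which subinterval to keep.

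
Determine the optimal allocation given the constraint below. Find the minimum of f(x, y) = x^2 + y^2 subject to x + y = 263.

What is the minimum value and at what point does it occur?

Substitute y = 263 - x into f(x,y) = x^2 + y^2:
g(x) = x^2 + (263 - x)^2 = 2x^2 - 526x + 69169
g'(x) = 4x - 526 = 0  =>  x = 263/2
y = 263 - 263/2 = 263/2
Minimum value = (263/2)^2 + (263/2)^2 = 69169/2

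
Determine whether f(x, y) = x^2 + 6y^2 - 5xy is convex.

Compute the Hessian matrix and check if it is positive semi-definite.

f(x,y) = x^2 + 6y^2 - 5xy
Hessian H = [[2, -5], [-5, 12]]
trace(H) = 14, det(H) = -1
Eigenvalues: (14 +/- sqrt(200)) / 2 = 14.07, -0.07107
Since not both eigenvalues positive, f is neither convex nor concave.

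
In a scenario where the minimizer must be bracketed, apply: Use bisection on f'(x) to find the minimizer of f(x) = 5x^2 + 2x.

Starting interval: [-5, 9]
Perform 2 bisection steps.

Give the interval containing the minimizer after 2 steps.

Finding critical point of f(x) = 5x^2 + 2x using bisection on f'(x) = 10x + 2.
f'(x) = 0 when x = -1/5.
Starting interval: [-5, 9]
Step 1: mid = 2, f'(mid) = 22, new interval = [-5, 2]
Step 2: mid = -3/2, f'(mid) = -13, new interval = [-3/2, 2]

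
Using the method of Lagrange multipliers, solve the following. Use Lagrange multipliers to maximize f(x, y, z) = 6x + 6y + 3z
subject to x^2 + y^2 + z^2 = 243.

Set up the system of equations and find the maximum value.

Lagrange conditions: 6 = 2*lambda*x, 6 = 2*lambda*y, 3 = 2*lambda*z
So x:6 = y:6 = z:3, i.e. x = 6t, y = 6t, z = 3t
Constraint: t^2*(6^2 + 6^2 + 3^2) = 243
  t^2 * 81 = 243  =>  t = sqrt(3)
Maximum = 6*6t + 6*6t + 3*3t = 81*sqrt(3) = sqrt(19683)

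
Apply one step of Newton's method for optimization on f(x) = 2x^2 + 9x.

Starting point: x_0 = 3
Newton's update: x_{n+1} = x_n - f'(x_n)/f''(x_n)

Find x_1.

f(x) = 2x^2 + 9x
f'(x) = 4x + (9), f''(x) = 4
Newton step: x_1 = x_0 - f'(x_0)/f''(x_0)
f'(3) = 21
x_1 = 3 - 21/4 = -9/4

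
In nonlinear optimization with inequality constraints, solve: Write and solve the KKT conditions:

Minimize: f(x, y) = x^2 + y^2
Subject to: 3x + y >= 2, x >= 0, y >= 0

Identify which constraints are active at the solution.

KKT conditions for min x^2 + y^2 s.t. 3x + 1y >= 2, x >= 0, y >= 0:
Stationarity: 2x = mu*3 + mu_x, 2y = mu*1 + mu_y, with mu, mu_x, mu_y >= 0
Complementary slackness: mu*(3x + y - 2) = 0, mu_x*x = 0, mu_y*y = 0
(0, 0) is infeasible (3*0 + 1*0 < 2), so if mu = 0 stationarity would force x = mu_x/2 >= 0, y = mu_y/2 >= 0 with mu_x*x = mu_y*y = 0, i.e. x = y = 0: contradiction. Hence mu > 0 and 3x + y = 2 is active.
Try x > 0, y > 0 (so mu_x = mu_y = 0): x = 3*mu/2, y = 1*mu/2
Substitute: 3*(3*mu/2) + 1*(1*mu/2) = 2
  mu*10/2 = 2 => mu = 2/5
x* = 3/5 > 0, y* = 1/5 > 0, consistent with mu_x = mu_y = 0.
f is convex and the constraints are linear, so this KKT point is the global minimum.
f* = 2/5
Active constraints: 3x + y >= 2 (holds with equality, mu = 2/5 > 0); x >= 0 and y >= 0 are inactive (mu_x = mu_y = 0).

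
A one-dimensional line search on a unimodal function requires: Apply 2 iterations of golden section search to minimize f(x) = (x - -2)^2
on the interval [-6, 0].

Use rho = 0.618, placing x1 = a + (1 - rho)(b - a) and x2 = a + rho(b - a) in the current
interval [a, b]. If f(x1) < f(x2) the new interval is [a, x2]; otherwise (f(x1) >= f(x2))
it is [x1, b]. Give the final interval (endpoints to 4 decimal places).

Golden section search for min of f(x) = (x - -2)^2 on [-6, 0].
Each step: x1 = a + (1 - rho)(b - a), x2 = a + rho(b - a); if f(x1) < f(x2) keep [a, x2], otherwise keep [x1, b].
Step 1: [-6.0000, 0.0000], x1=-3.7080 (f=2.9173), x2=-2.2920 (f=0.0853); f(x1) > f(x2) => keep [-3.7080, 0.0000]
Step 2: [-3.7080, 0.0000], x1=-2.2915 (f=0.0850), x2=-1.4165 (f=0.3405); f(x1) < f(x2) => keep [-3.7080, -1.4165]
Final interval: [-3.7080, -1.4165]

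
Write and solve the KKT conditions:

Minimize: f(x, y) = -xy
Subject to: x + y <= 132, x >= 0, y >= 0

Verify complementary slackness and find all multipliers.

Problem: min -xy s.t. x + y <= 132 (multiplier lambda), x >= 0 (mu_x), y >= 0 (mu_y)
KKT stationarity: -y + lambda - mu_x = 0, -x + lambda - mu_y = 0, with lambda, mu_x, mu_y >= 0
Complementary slackness: lambda*(x + y - 132) = 0, mu_x*x = 0, mu_y*y = 0
If lambda = 0: y = -mu_x <= 0 and x = -mu_y <= 0 force x = y = 0 with f = 0; but x = y = 66 is feasible with f = -4356 < 0, so this is not the minimum. Hence lambda > 0 and x + y = 132.
Try x > 0, y > 0 (so mu_x = mu_y = 0): y = lambda, x = lambda => x = y = lambda
x + y = 132 => 2*lambda = 132 => lambda = 66
x* = y* = 66 > 0, consistent with mu_x = mu_y = 0.
(Any feasible point with x = 0 or y = 0 has f = 0 > -4356, so the minimum is not on those boundaries.)
min(-xy) = -4356 (i.e. max xy = 4356)
Multipliers: lambda = 66, mu_x = 0, mu_y = 0
Complementary slackness: lambda*(x + y - 132) = 66*(66 + 66 - 132) = 0, mu_x*x = 0*66 = 0, mu_y*y = 0*66 = 0. Satisfied.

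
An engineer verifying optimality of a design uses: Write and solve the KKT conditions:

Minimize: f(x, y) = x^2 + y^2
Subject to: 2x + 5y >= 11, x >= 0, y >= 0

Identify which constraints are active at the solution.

KKT conditions for min x^2 + y^2 s.t. 2x + 5y >= 11, x >= 0, y >= 0:
Stationarity: 2x = mu*2 + mu_x, 2y = mu*5 + mu_y, with mu, mu_x, mu_y >= 0
Complementary slackness: mu*(2x + 5y - 11) = 0, mu_x*x = 0, mu_y*y = 0
(0, 0) is infeasible (2*0 + 5*0 < 11), so if mu = 0 stationarity would force x = mu_x/2 >= 0, y = mu_y/2 >= 0 with mu_x*x = mu_y*y = 0, i.e. x = y = 0: contradiction. Hence mu > 0 and 2x + 5y = 11 is active.
Try x > 0, y > 0 (so mu_x = mu_y = 0): x = 2*mu/2, y = 5*mu/2
Substitute: 2*(2*mu/2) + 5*(5*mu/2) = 11
  mu*29/2 = 11 => mu = 22/29
x* = 22/29 > 0, y* = 55/29 > 0, consistent with mu_x = mu_y = 0.
f is convex and the constraints are linear, so this KKT point is the global minimum.
f* = 121/29
Active constraints: 2x + 5y >= 11 (holds with equality, mu = 22/29 > 0); x >= 0 and y >= 0 are inactive (mu_x = mu_y = 0).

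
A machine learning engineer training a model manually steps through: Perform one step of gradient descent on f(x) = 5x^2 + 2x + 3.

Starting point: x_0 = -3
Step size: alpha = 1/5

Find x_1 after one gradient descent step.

f(x) = 5x^2 + 2x + 3
f'(x) = 10x + 2
f'(-3) = 10*-3 + (2) = -28
x_1 = x_0 - alpha * f'(x_0) = -3 - 1/5 * -28 = 13/5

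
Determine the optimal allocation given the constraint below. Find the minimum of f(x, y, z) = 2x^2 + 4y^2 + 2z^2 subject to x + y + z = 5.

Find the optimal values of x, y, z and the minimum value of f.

Using Lagrange multipliers on f = 2x^2 + 4y^2 + 2z^2 with constraint x + y + z = 5:
Conditions: 2*2*x = lambda, 2*4*y = lambda, 2*2*z = lambda
So x = lambda/4, y = lambda/8, z = lambda/4
Substituting into constraint: lambda * (5/8) = 5
lambda = 8
x = 2, y = 1, z = 2
Minimum value = 20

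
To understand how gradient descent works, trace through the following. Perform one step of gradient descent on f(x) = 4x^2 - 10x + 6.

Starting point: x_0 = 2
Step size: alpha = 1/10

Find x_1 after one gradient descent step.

f(x) = 4x^2 - 10x + 6
f'(x) = 8x - 10
f'(2) = 8*2 + (-10) = 6
x_1 = x_0 - alpha * f'(x_0) = 2 - 1/10 * 6 = 7/5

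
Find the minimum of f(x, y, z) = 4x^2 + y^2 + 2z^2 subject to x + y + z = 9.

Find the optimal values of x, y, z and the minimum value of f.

Using Lagrange multipliers on f = 4x^2 + y^2 + 2z^2 with constraint x + y + z = 9:
Conditions: 2*4*x = lambda, 2*1*y = lambda, 2*2*z = lambda
So x = lambda/8, y = lambda/2, z = lambda/4
Substituting into constraint: lambda * (7/8) = 9
lambda = 72/7
x = 9/7, y = 36/7, z = 18/7
Minimum value = 324/7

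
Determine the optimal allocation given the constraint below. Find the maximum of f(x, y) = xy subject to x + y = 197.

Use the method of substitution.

Substitute y = 197 - x into f(x,y) = xy:
g(x) = x(197 - x) = 197x - x^2
g'(x) = 197 - 2x = 0  =>  x = 197/2
y = 197 - 197/2 = 197/2
Maximum value = (197/2) * (197/2) = 38809/4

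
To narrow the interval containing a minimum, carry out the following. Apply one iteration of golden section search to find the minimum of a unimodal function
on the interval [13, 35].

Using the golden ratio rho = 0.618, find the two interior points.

Golden section search on [13, 35].
Golden ratio rho = 0.618 (approx).
Interior points:
  x_1 = 13 + (1-0.618)*22 = 21.4040
  x_2 = 13 + 0.618*22 = 26.5960
Compare f(x_1) and f(x_2) to determine which subinterval to keep.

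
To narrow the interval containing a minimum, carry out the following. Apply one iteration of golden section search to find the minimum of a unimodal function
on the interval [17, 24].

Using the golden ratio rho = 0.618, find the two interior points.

Golden section search on [17, 24].
Golden ratio rho = 0.618 (approx).
Interior points:
  x_1 = 17 + (1-0.618)*7 = 19.6740
  x_2 = 17 + 0.618*7 = 21.3260
Compare f(x_1) and f(x_2) to determine which subinterval to keep.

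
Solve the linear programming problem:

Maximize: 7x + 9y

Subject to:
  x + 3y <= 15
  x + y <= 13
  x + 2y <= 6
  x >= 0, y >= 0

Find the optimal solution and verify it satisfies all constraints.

Feasible vertices: (0, 0), (0, 3), (6, 0)
Objective 7x + 9y at each vertex:
  (0, 0): 0
  (0, 3): 27
  (6, 0): 42
Maximum is 42 at (6, 0).
Verify constraints at (x, y) = (6, 0):
  1*6 + 3*0 = 6 <= 15
  1*6 + 1*0 = 6 <= 13
  1*6 + 2*0 = 6 <= 6 (active)
  x = 6 >= 0, y = 0 >= 0. All constraints satisfied.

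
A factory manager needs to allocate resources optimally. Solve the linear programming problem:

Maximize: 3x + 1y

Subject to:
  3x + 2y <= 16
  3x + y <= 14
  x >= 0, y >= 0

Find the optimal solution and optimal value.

Feasible vertices: (0, 0), (0, 8), (4, 2), (14/3, 0)
Objective 3x + 1y at each:
  (0, 0): 0
  (0, 8): 8
  (4, 2): 14
  (14/3, 0): 14
Maximum is 14 at (4, 2).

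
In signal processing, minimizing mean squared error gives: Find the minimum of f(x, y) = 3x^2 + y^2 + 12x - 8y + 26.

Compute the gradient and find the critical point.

f(x,y) = 3x^2 + y^2 + 12x - 8y + 26
df/dx = 6x + (12) = 0  =>  x = -2
df/dy = 2y + (-8) = 0  =>  y = 4
f(-2, 4) = 3*(-2)^2 + 1*(4)^2 + 12*(-2) + -8*(4) + 26 = -2
Hessian is diagonal with entries 6, 2 > 0, so this is a minimum.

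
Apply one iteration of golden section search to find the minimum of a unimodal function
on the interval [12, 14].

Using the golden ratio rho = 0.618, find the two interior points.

Golden section search on [12, 14].
Golden ratio rho = 0.618 (approx).
Interior points:
  x_1 = 12 + (1-0.618)*2 = 12.7640
  x_2 = 12 + 0.618*2 = 13.2360
Compare f(x_1) and f(x_2) to determine which subinterval to keep.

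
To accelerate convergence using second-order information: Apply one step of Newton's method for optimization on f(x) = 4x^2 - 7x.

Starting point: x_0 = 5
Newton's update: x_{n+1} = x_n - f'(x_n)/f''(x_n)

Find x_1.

f(x) = 4x^2 - 7x
f'(x) = 8x + (-7), f''(x) = 8
Newton step: x_1 = x_0 - f'(x_0)/f''(x_0)
f'(5) = 33
x_1 = 5 - 33/8 = 7/8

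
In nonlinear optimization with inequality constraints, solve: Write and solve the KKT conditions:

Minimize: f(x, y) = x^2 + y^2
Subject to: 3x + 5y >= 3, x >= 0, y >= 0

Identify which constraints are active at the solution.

KKT conditions for min x^2 + y^2 s.t. 3x + 5y >= 3, x >= 0, y >= 0:
Stationarity: 2x = mu*3 + mu_x, 2y = mu*5 + mu_y, with mu, mu_x, mu_y >= 0
Complementary slackness: mu*(3x + 5y - 3) = 0, mu_x*x = 0, mu_y*y = 0
(0, 0) is infeasible (3*0 + 5*0 < 3), so if mu = 0 stationarity would force x = mu_x/2 >= 0, y = mu_y/2 >= 0 with mu_x*x = mu_y*y = 0, i.e. x = y = 0: contradiction. Hence mu > 0 and 3x + 5y = 3 is active.
Try x > 0, y > 0 (so mu_x = mu_y = 0): x = 3*mu/2, y = 5*mu/2
Substitute: 3*(3*mu/2) + 5*(5*mu/2) = 3
  mu*34/2 = 3 => mu = 3/17
x* = 9/34 > 0, y* = 15/34 > 0, consistent with mu_x = mu_y = 0.
f is convex and the constraints are linear, so this KKT point is the global minimum.
f* = 9/34
Active constraints: 3x + 5y >= 3 (holds with equality, mu = 3/17 > 0); x >= 0 and y >= 0 are inactive (mu_x = mu_y = 0).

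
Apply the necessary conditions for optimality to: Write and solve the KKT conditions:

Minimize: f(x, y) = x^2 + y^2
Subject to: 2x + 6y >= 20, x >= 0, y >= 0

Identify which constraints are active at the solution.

KKT conditions for min x^2 + y^2 s.t. 2x + 6y >= 20, x >= 0, y >= 0:
Stationarity: 2x = mu*2 + mu_x, 2y = mu*6 + mu_y, with mu, mu_x, mu_y >= 0
Complementary slackness: mu*(2x + 6y - 20) = 0, mu_x*x = 0, mu_y*y = 0
(0, 0) is infeasible (2*0 + 6*0 < 20), so if mu = 0 stationarity would force x = mu_x/2 >= 0, y = mu_y/2 >= 0 with mu_x*x = mu_y*y = 0, i.e. x = y = 0: contradiction. Hence mu > 0 and 2x + 6y = 20 is active.
Try x > 0, y > 0 (so mu_x = mu_y = 0): x = 2*mu/2, y = 6*mu/2
Substitute: 2*(2*mu/2) + 6*(6*mu/2) = 20
  mu*40/2 = 20 => mu = 1
x* = 1 > 0, y* = 3 > 0, consistent with mu_x = mu_y = 0.
f is convex and the constraints are linear, so this KKT point is the global minimum.
f* = 10
Active constraints: 2x + 6y >= 20 (holds with equality, mu = 1 > 0); x >= 0 and y >= 0 are inactive (mu_x = mu_y = 0).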